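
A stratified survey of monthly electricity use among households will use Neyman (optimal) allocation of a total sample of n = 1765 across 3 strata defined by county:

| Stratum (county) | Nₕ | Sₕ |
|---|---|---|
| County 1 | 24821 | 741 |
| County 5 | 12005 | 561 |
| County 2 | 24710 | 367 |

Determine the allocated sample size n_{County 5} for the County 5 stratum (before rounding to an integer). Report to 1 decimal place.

Neyman allocation: nₕ = n·NₕSₕ / Σⱼ NⱼSⱼ.
Σ NⱼSⱼ = 24821·741 + 12005·561 + 24710·367 = 3.4195736 × 10^7.
n_{County 5} = 1765·12005·561 / (3.4195736 × 10^7) = 347.6.

347.6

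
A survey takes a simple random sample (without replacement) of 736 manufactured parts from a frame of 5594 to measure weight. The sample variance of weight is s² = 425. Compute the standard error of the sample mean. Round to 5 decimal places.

0.70815

Under SRS without replacement, Var(ȳ) = (1 − f)·s²/n with f = n/N = 736/5594 = 0.13156954.
Var(ȳ) = (1 − 0.13156954)·425/736 = 0.86843046·0.57744565 = 0.50147139.
SE(ȳ) = √(0.50147139) = 0.70815.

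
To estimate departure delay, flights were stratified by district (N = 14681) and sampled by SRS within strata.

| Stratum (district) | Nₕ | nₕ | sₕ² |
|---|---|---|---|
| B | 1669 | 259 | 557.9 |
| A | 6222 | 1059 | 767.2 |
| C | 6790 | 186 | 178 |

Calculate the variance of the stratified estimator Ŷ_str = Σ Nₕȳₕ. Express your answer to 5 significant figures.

7.1254 × 10^7

Var(Ŷ_str) = Σₕ Nₕ²(1 − fₕ)sₕ²/nₕ.
B: 1669²·(1 − 259/1669)·557.9/259 = 5.0691139 × 10^6.
A: 6222²·(1 − 1059/6222)·767.2/1059 = 2.3272593 × 10^7.
C: 6790²·(1 − 186/6790)·178/186 = 4.2912508 × 10^7.
Sum = 7.1254215 × 10^7.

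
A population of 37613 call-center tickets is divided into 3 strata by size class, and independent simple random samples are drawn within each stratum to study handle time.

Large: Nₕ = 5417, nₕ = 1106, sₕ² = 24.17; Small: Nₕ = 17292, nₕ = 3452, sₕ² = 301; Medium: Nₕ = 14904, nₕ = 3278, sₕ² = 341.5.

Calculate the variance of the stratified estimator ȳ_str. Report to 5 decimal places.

Var(ȳ_str) = Σₕ Wₕ²(1 − fₕ)sₕ²/nₕ with Wₕ = Nₕ/N, N = 37613.
Large: Wₕ = 0.14401936; term = 0.14401936²·(1 − 0.20417205)·24.17/1106 = 3.6073014 × 10^-4.
Small: Wₕ = 0.45973467; term = 0.45973467²·(1 − 0.19962989)·301/3452 = 0.014750308.
Medium: Wₕ = 0.39624598; term = 0.39624598²·(1 − 0.21994096)·341.5/3278 = 0.012759656.
Sum = 0.027870694.

0.02787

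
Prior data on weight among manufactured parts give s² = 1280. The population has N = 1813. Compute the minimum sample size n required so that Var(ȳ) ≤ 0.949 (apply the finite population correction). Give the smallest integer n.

Without fpc, n₀ = s²/D = 1280/0.949 = 1348.7882.
With fpc, (1 − n/N)·s²/n ≤ D requires n ≥ n₀/(1 + n₀/N) = 1348.7882/(1 + 1348.7882/1813) = 773.4082.
Rounding up, n = 774.

774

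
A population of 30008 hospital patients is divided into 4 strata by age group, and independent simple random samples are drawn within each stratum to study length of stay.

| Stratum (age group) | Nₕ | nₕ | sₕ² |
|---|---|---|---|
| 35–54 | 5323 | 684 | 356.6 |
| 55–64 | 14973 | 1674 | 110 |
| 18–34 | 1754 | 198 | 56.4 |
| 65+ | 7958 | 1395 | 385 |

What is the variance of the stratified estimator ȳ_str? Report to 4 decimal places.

Var(ȳ_str) = Σₕ Wₕ²(1 − fₕ)sₕ²/nₕ with Wₕ = Nₕ/N, N = 30008.
35–54: Wₕ = 0.17738603; term = 0.17738603²·(1 − 0.12849897)·356.6/684 = 0.014296574.
55–64: Wₕ = 0.49896694; term = 0.49896694²·(1 − 0.11180124)·110/1674 = 0.014530847.
18–34: Wₕ = 0.05845108; term = 0.05845108²·(1 − 0.11288483)·56.4/198 = 8.6333429 × 10^-4.
65+: Wₕ = 0.26519595; term = 0.26519595²·(1 − 0.17529530)·385/1395 = 0.016007325.
Sum = 0.04569808.

0.0457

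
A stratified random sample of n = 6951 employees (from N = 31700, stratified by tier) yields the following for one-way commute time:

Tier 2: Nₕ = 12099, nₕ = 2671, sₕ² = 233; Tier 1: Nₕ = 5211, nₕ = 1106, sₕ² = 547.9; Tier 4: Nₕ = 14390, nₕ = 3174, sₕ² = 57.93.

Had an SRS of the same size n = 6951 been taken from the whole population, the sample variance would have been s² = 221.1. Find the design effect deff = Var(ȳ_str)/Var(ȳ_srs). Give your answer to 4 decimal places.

0.9414

Var(ȳ_str) = Σ Wₕ²(1−fₕ)sₕ²/nₕ with Wₕ = Nₕ/31700:
  Tier 2: (12099/31700)²·(1−2671/12099)·233/2671 = 0.0099022197
  Tier 1: (5211/31700)²·(1−1106/5211)·547.9/1106 = 0.010545371
  Tier 4: (14390/31700)²·(1−3174/14390)·57.93/3174 = 0.0029314121
  → Var(ȳ_str) = 0.023379003.
Var(ȳ_srs) = (1 − 6951/31700)·221.1/6951 = 0.024833609.
deff = 0.023379003 / 0.024833609 = 0.9414.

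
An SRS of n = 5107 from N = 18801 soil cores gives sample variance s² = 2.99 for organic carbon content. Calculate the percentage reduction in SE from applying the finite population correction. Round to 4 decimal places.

14.6557

f = n/N = 5107/18801 = 0.27163449.
SE_no-fpc = √(s²/n) = 0.024196506; SE_fpc = √((1−f)s²/n) = 0.020650347.
Ratio = √(1−f) = 0.85344333. Reduction = 100·(1 − 0.85344333) = 14.6557%.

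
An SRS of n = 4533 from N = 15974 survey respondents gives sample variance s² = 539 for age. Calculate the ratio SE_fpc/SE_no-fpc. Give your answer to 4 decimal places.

0.8463

f = n/N = 4533/15974 = 0.28377363.
SE_no-fpc = √(s²/n) = 0.34482721; SE_fpc = √((1−f)s²/n) = 0.29182781.
Ratio = √(1−f) = 0.84630158.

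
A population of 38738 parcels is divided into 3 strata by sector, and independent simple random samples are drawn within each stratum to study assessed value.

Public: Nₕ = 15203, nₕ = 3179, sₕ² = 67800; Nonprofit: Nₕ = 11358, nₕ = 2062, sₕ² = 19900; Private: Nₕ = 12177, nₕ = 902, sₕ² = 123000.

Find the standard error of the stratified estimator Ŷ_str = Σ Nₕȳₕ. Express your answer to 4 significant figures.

Var(Ŷ_str) = Σₕ Nₕ²(1 − fₕ)sₕ²/nₕ.
Public: 15203²·(1 − 3179/15203)·67800/3179 = 3.8986786 × 10^9.
Nonprofit: 11358²·(1 − 2062/11358)·19900/2062 = 1.0189723 × 10^9.
Private: 12177²·(1 − 902/12177)·123000/902 = 1.8722138 × 10^10.
Sum = 2.3639789 × 10^10.
SE = √(2.3639789 × 10^10) = 153800.

153800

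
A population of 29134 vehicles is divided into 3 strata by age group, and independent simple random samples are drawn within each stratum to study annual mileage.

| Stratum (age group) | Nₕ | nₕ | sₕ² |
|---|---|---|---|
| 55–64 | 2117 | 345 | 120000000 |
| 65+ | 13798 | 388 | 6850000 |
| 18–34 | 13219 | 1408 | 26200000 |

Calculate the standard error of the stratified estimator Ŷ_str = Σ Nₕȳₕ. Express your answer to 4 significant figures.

Var(Ŷ_str) = Σₕ Nₕ²(1 − fₕ)sₕ²/nₕ.
55–64: 2117²·(1 − 345/2117)·120000000/345 = 1.3048083 × 10^12.
65+: 13798²·(1 − 388/13798)·6850000/388 = 3.2666587 × 10^12.
18–34: 13219²·(1 − 1408/13219)·26200000/1408 = 2.9052527 × 10^12.
Sum = 7.4767197 × 10^12.
SE = √(7.4767197 × 10^12) = 2.734 × 10^6.

2.734 × 10^6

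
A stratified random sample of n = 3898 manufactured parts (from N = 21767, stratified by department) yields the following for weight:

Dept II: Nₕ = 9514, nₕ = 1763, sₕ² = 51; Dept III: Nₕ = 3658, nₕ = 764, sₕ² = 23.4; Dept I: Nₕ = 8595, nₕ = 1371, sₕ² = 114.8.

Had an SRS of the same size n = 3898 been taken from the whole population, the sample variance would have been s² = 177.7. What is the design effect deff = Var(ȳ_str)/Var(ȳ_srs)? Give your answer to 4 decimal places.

0.4318

Var(ȳ_str) = Σ Wₕ²(1−fₕ)sₕ²/nₕ with Wₕ = Nₕ/21767:
  Dept II: (9514/21767)²·(1−1763/9514)·51/1763 = 0.0045023743
  Dept III: (3658/21767)²·(1−764/3658)·23.4/764 = 6.8433314 × 10^-4
  Dept I: (8595/21767)²·(1−1371/8595)·114.8/1371 = 0.010973139
  → Var(ȳ_str) = 0.016159846.
Var(ȳ_srs) = (1 − 3898/21767)·177.7/3898 = 0.037423747.
deff = 0.016159846 / 0.037423747 = 0.4318.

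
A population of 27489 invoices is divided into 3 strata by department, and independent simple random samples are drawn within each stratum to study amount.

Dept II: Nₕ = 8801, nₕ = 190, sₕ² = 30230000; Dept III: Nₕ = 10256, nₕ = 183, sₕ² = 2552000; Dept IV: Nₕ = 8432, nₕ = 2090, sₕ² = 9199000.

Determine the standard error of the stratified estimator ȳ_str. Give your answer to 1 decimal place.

Var(ȳ_str) = Σₕ Wₕ²(1 − fₕ)sₕ²/nₕ with Wₕ = Nₕ/N, N = 27489.
Dept II: Wₕ = 0.32016443; term = 0.32016443²·(1 − 0.02158846)·30230000/190 = 15957.038.
Dept III: Wₕ = 0.37309469; term = 0.37309469²·(1 − 0.01784321)·2552000/183 = 1906.5515.
Dept IV: Wₕ = 0.30674088; term = 0.30674088²·(1 − 0.24786528)·9199000/2090 = 311.48224.
Sum = 18175.072.
SE = √(18175.072) = 134.8.

134.8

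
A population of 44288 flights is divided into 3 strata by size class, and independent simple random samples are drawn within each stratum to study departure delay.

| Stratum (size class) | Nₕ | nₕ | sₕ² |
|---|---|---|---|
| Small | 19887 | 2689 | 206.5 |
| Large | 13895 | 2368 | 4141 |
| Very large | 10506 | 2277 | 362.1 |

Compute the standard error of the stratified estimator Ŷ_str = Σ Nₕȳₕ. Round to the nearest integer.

17891

Var(Ŷ_str) = Σₕ Nₕ²(1 − fₕ)sₕ²/nₕ.
Small: 19887²·(1 − 2689/19887)·206.5/2689 = 2.6264944 × 10^7.
Large: 13895²·(1 − 2368/13895)·4141/2368 = 2.800905 × 10^8.
Very large: 10506²·(1 − 2277/10506)·362.1/2277 = 1.374833 × 10^7.
Sum = 3.2010377 × 10^8.
SE = √(3.2010377 × 10^8) = 17891.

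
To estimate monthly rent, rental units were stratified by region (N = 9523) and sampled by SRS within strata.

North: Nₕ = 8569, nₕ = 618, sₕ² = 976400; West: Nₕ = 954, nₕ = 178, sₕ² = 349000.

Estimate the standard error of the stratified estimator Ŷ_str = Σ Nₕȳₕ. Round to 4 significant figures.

Var(Ŷ_str) = Σₕ Nₕ²(1 − fₕ)sₕ²/nₕ.
North: 8569²·(1 − 618/8569)·976400/618 = 1.0764434 × 10^11.
West: 954²·(1 − 178/954)·349000/178 = 1.4514949 × 10^9.
Sum = 1.0909583 × 10^11.
SE = √(1.0909583 × 10^11) = 330300.

330300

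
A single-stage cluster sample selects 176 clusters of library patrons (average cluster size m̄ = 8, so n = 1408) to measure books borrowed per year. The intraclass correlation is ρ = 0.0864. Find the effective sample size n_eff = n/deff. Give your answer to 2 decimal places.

877.37

deff = 1 + (8 − 1)·0.0864 = 1 + 0.6048 = 1.6048.
n_eff = 1408 / 1.6048 = 877.37.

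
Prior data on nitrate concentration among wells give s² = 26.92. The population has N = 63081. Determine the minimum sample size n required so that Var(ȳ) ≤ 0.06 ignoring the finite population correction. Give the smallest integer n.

449

Without fpc, n₀ = s²/D = 26.92/0.06 = 448.6667.
Rounding up, n = 449.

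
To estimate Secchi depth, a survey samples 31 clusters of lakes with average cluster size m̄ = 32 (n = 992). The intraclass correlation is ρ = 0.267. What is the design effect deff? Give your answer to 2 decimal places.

deff = 1 + (32 − 1)·0.267 = 1 + 8.277 = 9.277.

9.28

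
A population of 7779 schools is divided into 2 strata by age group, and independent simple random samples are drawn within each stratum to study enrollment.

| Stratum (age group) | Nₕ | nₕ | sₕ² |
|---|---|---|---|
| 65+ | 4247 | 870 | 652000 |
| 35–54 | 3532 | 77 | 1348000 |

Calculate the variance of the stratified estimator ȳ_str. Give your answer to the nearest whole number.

Var(ȳ_str) = Σₕ Wₕ²(1 − fₕ)sₕ²/nₕ with Wₕ = Nₕ/N, N = 7779.
65+: Wₕ = 0.54595706; term = 0.54595706²·(1 − 0.20485048)·652000/870 = 177.62092.
35–54: Wₕ = 0.45404294; term = 0.45404294²·(1 − 0.02180068)·1348000/77 = 3530.3712.
Sum = 3707.9921.

3708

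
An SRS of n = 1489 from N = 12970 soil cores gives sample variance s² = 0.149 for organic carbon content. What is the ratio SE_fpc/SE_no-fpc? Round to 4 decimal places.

f = n/N = 1489/12970 = 0.11480339.
SE_no-fpc = √(s²/n) = 0.010003357; SE_fpc = √((1−f)s²/n) = 0.0094116476.
Ratio = √(1−f) = 0.94084888.

0.9408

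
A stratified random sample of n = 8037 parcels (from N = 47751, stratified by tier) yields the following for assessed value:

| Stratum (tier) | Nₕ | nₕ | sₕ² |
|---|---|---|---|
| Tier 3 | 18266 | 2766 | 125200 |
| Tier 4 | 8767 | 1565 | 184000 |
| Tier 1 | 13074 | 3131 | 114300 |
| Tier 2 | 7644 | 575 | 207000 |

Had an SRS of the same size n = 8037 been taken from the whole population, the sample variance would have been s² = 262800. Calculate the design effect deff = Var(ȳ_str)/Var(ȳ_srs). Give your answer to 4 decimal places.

0.7166

Var(ȳ_str) = Σ Wₕ²(1−fₕ)sₕ²/nₕ with Wₕ = Nₕ/47751:
  Tier 3: (18266/47751)²·(1−2766/18266)·125200/2766 = 5.6203371
  Tier 4: (8767/47751)²·(1−1565/8767)·184000/1565 = 3.2556871
  Tier 1: (13074/47751)²·(1−3131/13074)·114300/3131 = 2.0812495
  Tier 2: (7644/47751)²·(1−575/7644)·207000/575 = 8.5313197
  → Var(ȳ_str) = 19.488593.
Var(ȳ_srs) = (1 − 8037/47751)·262800/8037 = 27.195219.
deff = 19.488593 / 27.195219 = 0.7166.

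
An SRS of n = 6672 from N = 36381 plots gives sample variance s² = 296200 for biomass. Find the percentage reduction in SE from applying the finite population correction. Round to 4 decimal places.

9.6337

f = n/N = 6672/36381 = 0.18339243.
SE_no-fpc = √(s²/n) = 6.6629186; SE_fpc = √((1−f)s²/n) = 6.0210358.
Ratio = √(1−f) = 0.90366342. Reduction = 100·(1 − 0.90366342) = 9.6337%.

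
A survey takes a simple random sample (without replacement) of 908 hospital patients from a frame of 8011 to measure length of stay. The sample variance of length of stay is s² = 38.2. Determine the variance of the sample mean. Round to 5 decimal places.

Under SRS without replacement, Var(ȳ) = (1 − f)·s²/n with f = n/N = 908/8011 = 0.11334415.
Var(ȳ) = (1 − 0.11334415)·38.2/908 = 0.88665585·0.042070485 = 0.037302041.

0.03730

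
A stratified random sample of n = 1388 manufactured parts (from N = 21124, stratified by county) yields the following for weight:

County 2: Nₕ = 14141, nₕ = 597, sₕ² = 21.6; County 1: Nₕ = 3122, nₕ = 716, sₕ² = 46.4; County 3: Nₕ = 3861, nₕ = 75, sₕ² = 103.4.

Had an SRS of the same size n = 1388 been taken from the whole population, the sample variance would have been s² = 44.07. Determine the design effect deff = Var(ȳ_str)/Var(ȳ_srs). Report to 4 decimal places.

2.0828

Var(ȳ_str) = Σ Wₕ²(1−fₕ)sₕ²/nₕ with Wₕ = Nₕ/21124:
  County 2: (14141/21124)²·(1−597/14141)·21.6/597 = 0.015529382
  County 1: (3122/21124)²·(1−716/3122)·46.4/716 = 0.0010908905
  County 3: (3861/21124)²·(1−75/3861)·103.4/75 = 0.045163477
  → Var(ȳ_str) = 0.06178375.
Var(ȳ_srs) = (1 − 1388/21124)·44.07/1388 = 0.029664468.
deff = 0.06178375 / 0.029664468 = 2.0828.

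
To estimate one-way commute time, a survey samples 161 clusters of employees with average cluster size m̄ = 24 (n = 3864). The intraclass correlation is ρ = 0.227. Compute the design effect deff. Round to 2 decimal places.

deff = 1 + (24 − 1)·0.227 = 1 + 5.221 = 6.221.

6.22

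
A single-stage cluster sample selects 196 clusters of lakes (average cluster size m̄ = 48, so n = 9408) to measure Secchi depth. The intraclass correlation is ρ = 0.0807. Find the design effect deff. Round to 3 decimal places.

4.793

deff = 1 + (48 − 1)·0.0807 = 1 + 3.7929 = 4.7929.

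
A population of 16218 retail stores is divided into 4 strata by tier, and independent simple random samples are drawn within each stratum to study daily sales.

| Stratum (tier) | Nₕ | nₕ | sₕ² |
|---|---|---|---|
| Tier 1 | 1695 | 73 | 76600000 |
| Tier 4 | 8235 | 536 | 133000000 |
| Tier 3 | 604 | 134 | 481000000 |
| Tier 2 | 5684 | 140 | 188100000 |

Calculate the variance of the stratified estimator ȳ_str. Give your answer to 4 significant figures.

Var(ȳ_str) = Σₕ Wₕ²(1 − fₕ)sₕ²/nₕ with Wₕ = Nₕ/N, N = 16218.
Tier 1: Wₕ = 0.10451350; term = 0.10451350²·(1 − 0.04306785)·76600000/73 = 10968.112.
Tier 4: Wₕ = 0.50776915; term = 0.50776915²·(1 − 0.06508804)·133000000/536 = 59812.256.
Tier 3: Wₕ = 0.03724257; term = 0.03724257²·(1 − 0.22185430)·481000000/134 = 3874.1861.
Tier 2: Wₕ = 0.35047478; term = 0.35047478²·(1 − 0.02463054)·188100000/140 = 160969.45.
Sum = 235624.

235600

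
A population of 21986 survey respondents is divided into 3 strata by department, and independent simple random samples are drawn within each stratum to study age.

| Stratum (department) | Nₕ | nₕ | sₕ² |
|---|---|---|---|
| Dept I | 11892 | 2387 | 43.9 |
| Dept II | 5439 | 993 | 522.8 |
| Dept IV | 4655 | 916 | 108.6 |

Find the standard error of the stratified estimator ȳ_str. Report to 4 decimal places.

0.1868

Var(ȳ_str) = Σₕ Wₕ²(1 − fₕ)sₕ²/nₕ with Wₕ = Nₕ/N, N = 21986.
Dept I: Wₕ = 0.54088966; term = 0.54088966²·(1 − 0.20072318)·43.9/2387 = 0.0043005765.
Dept II: Wₕ = 0.24738470; term = 0.24738470²·(1 − 0.18257033)·522.8/993 = 0.026337976.
Dept IV: Wₕ = 0.21172564; term = 0.21172564²·(1 − 0.19677766)·108.6/916 = 0.0042689106.
Sum = 0.034907463.
SE = √(0.034907463) = 0.1868.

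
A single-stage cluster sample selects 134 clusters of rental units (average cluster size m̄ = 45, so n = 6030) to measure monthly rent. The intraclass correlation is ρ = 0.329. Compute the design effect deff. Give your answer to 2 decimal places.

15.48

deff = 1 + (45 − 1)·0.329 = 1 + 14.476 = 15.476.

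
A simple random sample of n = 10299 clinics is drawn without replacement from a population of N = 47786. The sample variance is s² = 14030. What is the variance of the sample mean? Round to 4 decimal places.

Under SRS without replacement, Var(ȳ) = (1 − f)·s²/n with f = n/N = 10299/47786 = 0.21552338.
Var(ȳ) = (1 − 0.21552338)·14030/10299 = 0.78447662·1.3622682 = 1.0686675.

1.0687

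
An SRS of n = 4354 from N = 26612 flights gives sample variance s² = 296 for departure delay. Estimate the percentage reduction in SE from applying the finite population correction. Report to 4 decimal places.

f = n/N = 4354/26612 = 0.16361040.
SE_no-fpc = √(s²/n) = 0.26073639; SE_fpc = √((1−f)s²/n) = 0.23845474.
Ratio = √(1−f) = 0.91454338. Reduction = 100·(1 − 0.91454338) = 8.5457%.

8.5457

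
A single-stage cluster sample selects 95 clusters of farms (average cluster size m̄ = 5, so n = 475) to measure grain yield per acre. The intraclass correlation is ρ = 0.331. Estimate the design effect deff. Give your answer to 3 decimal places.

2.324

deff = 1 + (5 − 1)·0.331 = 1 + 1.324 = 2.324.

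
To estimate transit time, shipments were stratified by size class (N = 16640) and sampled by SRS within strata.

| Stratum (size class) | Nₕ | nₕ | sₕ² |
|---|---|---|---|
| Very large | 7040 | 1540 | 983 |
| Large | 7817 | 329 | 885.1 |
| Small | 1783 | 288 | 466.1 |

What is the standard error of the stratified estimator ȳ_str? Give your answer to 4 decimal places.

0.8207

Var(ȳ_str) = Σₕ Wₕ²(1 − fₕ)sₕ²/nₕ with Wₕ = Nₕ/N, N = 16640.
Very large: Wₕ = 0.42307692; term = 0.42307692²·(1 − 0.21875000)·983/1540 = 0.089260949.
Large: Wₕ = 0.46977163; term = 0.46977163²·(1 − 0.04208776)·885.1/329 = 0.56871639.
Small: Wₕ = 0.10715144; term = 0.10715144²·(1 − 0.16152552)·466.1/288 = 0.015580181.
Sum = 0.67355752.
SE = √(0.67355752) = 0.8207.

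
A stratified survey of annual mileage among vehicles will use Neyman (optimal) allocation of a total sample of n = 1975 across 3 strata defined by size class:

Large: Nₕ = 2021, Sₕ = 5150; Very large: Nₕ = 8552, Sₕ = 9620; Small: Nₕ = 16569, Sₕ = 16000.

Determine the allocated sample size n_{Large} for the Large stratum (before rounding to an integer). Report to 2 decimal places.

57.45

Neyman allocation: nₕ = n·NₕSₕ / Σⱼ NⱼSⱼ.
Σ NⱼSⱼ = 2021·5150 + 8552·9620 + 16569·16000 = 3.5778239 × 10^8.
n_{Large} = 1975·2021·5150 / (3.5778239 × 10^8) = 57.45.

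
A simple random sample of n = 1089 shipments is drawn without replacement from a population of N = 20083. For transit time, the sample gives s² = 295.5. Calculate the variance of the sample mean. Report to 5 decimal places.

Under SRS without replacement, Var(ȳ) = (1 − f)·s²/n with f = n/N = 1089/20083 = 0.05422497.
Var(ȳ) = (1 − 0.05422497)·295.5/1089 = 0.94577503·0.27134986 = 0.25663593.

0.25664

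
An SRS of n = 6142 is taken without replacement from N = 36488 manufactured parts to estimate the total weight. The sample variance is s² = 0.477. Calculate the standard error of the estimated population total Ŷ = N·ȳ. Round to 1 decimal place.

293.2

Var(Ŷ) = N²·Var(ȳ) = N²·(1 − n/N)·s²/n.
f = 6142/36488 = 0.16832931; Var(ȳ) = 0.83167069·0.477/6142 = 6.4589208 × 10^-5.
Var(Ŷ) = 36488² · (6.4589208 × 10^-5) = 85992.402.
SE(Ŷ) = √(85992.402) = 293.2.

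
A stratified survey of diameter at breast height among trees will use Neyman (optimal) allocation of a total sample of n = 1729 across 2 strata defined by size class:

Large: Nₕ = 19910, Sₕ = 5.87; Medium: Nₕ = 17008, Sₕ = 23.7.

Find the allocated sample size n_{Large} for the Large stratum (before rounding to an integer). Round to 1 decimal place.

Neyman allocation: nₕ = n·NₕSₕ / Σⱼ NⱼSⱼ.
Σ NⱼSⱼ = 19910·5.87 + 17008·23.7 = 519961.3.
n_{Large} = 1729·19910·5.87 / 519961.3 = 388.6.

388.6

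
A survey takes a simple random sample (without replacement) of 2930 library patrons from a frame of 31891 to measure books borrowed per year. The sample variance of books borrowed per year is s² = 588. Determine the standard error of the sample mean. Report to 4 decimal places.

Under SRS without replacement, Var(ȳ) = (1 − f)·s²/n with f = n/N = 2930/31891 = 0.09187545.
Var(ȳ) = (1 − 0.09187545)·588/2930 = 0.90812455·0.20068259 = 0.18224479.
SE(ȳ) = √(0.18224479) = 0.4269.

0.4269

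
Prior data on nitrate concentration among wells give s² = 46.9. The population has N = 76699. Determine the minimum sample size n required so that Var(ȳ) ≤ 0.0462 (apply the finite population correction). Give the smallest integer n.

1002

Without fpc, n₀ = s²/D = 46.9/0.0462 = 1015.1515.
With fpc, (1 − n/N)·s²/n ≤ D requires n ≥ n₀/(1 + n₀/N) = 1015.1515/(1 + 1015.1515/76699) = 1001.8909.
Rounding up, n = 1002.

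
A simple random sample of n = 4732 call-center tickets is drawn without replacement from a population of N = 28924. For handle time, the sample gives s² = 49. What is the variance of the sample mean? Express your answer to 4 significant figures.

Under SRS without replacement, Var(ȳ) = (1 − f)·s²/n with f = n/N = 4732/28924 = 0.16360116.
Var(ȳ) = (1 − 0.16360116)·49/4732 = 0.83639884·0.01035503 = 0.0086609347.

0.008661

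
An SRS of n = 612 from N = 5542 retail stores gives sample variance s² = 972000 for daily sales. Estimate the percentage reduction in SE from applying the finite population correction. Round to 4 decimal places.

5.6830

f = n/N = 612/5542 = 0.11042945.
SE_no-fpc = √(s²/n) = 39.85267; SE_fpc = √((1−f)s²/n) = 37.587862.
Ratio = √(1−f) = 0.94317048. Reduction = 100·(1 − 0.94317048) = 5.6830%.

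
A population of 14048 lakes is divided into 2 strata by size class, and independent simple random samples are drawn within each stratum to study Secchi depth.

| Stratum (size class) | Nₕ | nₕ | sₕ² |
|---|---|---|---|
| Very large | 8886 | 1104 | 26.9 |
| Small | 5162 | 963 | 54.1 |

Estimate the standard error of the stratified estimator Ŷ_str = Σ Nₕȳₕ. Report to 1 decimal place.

Var(Ŷ_str) = Σₕ Nₕ²(1 − fₕ)sₕ²/nₕ.
Very large: 8886²·(1 − 1104/8886)·26.9/1104 = 1.6849257 × 10^6.
Small: 5162²·(1 − 963/5162)·54.1/963 = 1.2176847 × 10^6.
Sum = 2.9026104 × 10^6.
SE = √(2.9026104 × 10^6) = 1703.7.

1703.7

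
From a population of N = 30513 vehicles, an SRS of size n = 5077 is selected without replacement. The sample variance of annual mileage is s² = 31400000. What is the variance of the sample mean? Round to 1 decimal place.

5155.7

Under SRS without replacement, Var(ȳ) = (1 − f)·s²/n with f = n/N = 5077/30513 = 0.16638810.
Var(ȳ) = (1 − 0.16638810)·31400000/5077 = 0.83361190·6184.7548 = 5155.6852.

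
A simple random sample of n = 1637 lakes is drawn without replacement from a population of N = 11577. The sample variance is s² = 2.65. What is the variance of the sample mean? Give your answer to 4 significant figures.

Under SRS without replacement, Var(ȳ) = (1 − f)·s²/n with f = n/N = 1637/11577 = 0.14140105.
Var(ȳ) = (1 − 0.14140105)·2.65/1637 = 0.85859895·0.0016188149 = 0.0013899128.

0.001390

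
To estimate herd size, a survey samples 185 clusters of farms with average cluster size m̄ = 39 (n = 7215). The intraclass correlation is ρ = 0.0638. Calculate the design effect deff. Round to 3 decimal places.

3.424

deff = 1 + (39 − 1)·0.0638 = 1 + 2.4244 = 3.4244.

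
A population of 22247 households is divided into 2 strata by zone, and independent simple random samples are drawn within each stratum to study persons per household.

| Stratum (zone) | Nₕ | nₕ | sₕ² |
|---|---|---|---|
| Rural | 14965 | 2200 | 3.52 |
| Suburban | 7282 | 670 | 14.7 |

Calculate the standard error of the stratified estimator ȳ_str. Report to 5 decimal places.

0.05246

Var(ȳ_str) = Σₕ Wₕ²(1 − fₕ)sₕ²/nₕ with Wₕ = Nₕ/N, N = 22247.
Rural: Wₕ = 0.67267497; term = 0.67267497²·(1 − 0.14700969)·3.52/2200 = 6.1755354 × 10^-4.
Suburban: Wₕ = 0.32732503; term = 0.32732503²·(1 − 0.09200769)·14.7/670 = 0.002134436.
Sum = 0.0027519895.
SE = √(0.0027519895) = 0.05246.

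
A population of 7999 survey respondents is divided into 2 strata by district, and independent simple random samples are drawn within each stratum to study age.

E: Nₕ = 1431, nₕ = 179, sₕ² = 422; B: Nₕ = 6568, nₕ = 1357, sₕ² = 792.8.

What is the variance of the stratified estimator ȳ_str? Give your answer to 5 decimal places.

0.37853

Var(ȳ_str) = Σₕ Wₕ²(1 − fₕ)sₕ²/nₕ with Wₕ = Nₕ/N, N = 7999.
E: Wₕ = 0.17889736; term = 0.17889736²·(1 − 0.12508735)·422/179 = 0.066013383.
B: Wₕ = 0.82110264; term = 0.82110264²·(1 − 0.20660780)·792.8/1357 = 0.31251194.
Sum = 0.37852532.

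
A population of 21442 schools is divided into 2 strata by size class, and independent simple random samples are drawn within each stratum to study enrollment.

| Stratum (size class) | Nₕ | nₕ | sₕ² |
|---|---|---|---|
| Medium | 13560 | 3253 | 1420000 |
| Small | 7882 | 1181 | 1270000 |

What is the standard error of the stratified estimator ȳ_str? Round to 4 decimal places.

16.0074

Var(ȳ_str) = Σₕ Wₕ²(1 − fₕ)sₕ²/nₕ with Wₕ = Nₕ/N, N = 21442.
Medium: Wₕ = 0.63240369; term = 0.63240369²·(1 − 0.23989676)·1420000/3253 = 132.69839.
Small: Wₕ = 0.36759631; term = 0.36759631²·(1 − 0.14983507)·1270000/1181 = 123.53764.
Sum = 256.23603.
SE = √(256.23603) = 16.0074.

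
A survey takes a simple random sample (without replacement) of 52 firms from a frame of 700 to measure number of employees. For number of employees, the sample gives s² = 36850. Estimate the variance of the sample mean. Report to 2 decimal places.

Under SRS without replacement, Var(ȳ) = (1 − f)·s²/n with f = n/N = 52/700 = 0.07428571.
Var(ȳ) = (1 − 0.07428571)·36850/52 = 0.92571429·708.65385 = 656.01099.

656.01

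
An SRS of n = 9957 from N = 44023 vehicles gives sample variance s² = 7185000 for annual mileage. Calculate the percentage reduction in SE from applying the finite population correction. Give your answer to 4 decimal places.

f = n/N = 9957/44023 = 0.22617723.
SE_no-fpc = √(s²/n) = 26.862667; SE_fpc = √((1−f)s²/n) = 23.630335.
Ratio = √(1−f) = 0.87967197. Reduction = 100·(1 − 0.87967197) = 12.0328%.

12.0328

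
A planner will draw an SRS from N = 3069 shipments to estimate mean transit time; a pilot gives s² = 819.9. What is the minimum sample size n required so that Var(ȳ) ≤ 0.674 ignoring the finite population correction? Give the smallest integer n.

1217

Without fpc, n₀ = s²/D = 819.9/0.674 = 1216.4688.
Rounding up, n = 1217.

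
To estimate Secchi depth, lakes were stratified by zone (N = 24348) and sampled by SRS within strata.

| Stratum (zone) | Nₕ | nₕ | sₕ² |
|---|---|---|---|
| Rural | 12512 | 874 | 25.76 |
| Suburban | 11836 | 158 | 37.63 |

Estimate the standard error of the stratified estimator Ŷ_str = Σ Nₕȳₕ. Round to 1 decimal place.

6100.1

Var(Ŷ_str) = Σₕ Nₕ²(1 − fₕ)sₕ²/nₕ.
Rural: 12512²·(1 − 874/12512)·25.76/874 = 4.2918004 × 10^6.
Suburban: 11836²·(1 − 158/11836)·37.63/158 = 3.2919298 × 10^7.
Sum = 3.7211098 × 10^7.
SE = √(3.7211098 × 10^7) = 6100.1.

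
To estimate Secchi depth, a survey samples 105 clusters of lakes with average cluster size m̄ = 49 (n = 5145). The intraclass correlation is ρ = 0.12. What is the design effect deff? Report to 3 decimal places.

deff = 1 + (49 − 1)·0.12 = 1 + 5.76 = 6.76.

6.760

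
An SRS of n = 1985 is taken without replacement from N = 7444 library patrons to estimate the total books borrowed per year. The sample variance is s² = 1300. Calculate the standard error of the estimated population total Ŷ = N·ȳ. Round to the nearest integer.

5159

Var(Ŷ) = N²·Var(ȳ) = N²·(1 − n/N)·s²/n.
f = 1985/7444 = 0.26665771; Var(ȳ) = 0.73334229·1300/1985 = 0.48027455.
Var(Ŷ) = 7444² · 0.48027455 = 2.6613519 × 10^7.
SE(Ŷ) = √(2.6613519 × 10^7) = 5159.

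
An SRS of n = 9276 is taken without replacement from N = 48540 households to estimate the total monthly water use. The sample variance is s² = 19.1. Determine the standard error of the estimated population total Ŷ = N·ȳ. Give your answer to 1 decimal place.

Var(Ŷ) = N²·Var(ȳ) = N²·(1 − n/N)·s²/n.
f = 9276/48540 = 0.19110012; Var(ȳ) = 0.80889988·19.1/9276 = 0.0016655873.
Var(Ŷ) = 48540² · 0.0016655873 = 3.9243429 × 10^6.
SE(Ŷ) = √(3.9243429 × 10^6) = 1981.0.

1981.0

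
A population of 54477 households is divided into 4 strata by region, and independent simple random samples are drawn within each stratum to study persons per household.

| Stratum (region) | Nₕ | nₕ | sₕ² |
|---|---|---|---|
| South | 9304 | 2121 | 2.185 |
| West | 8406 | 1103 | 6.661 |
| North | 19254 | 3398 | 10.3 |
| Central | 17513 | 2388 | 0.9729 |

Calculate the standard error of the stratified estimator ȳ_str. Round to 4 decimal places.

0.0223

Var(ȳ_str) = Σₕ Wₕ²(1 − fₕ)sₕ²/nₕ with Wₕ = Nₕ/N, N = 54477.
South: Wₕ = 0.17078767; term = 0.17078767²·(1 − 0.22796647)·2.185/2121 = 2.3198504 × 10^-5.
West: Wₕ = 0.15430365; term = 0.15430365²·(1 − 0.13121580)·6.661/1103 = 1.2491893 × 10^-4.
North: Wₕ = 0.35343356; term = 0.35343356²·(1 − 0.17648281)·10.3/3398 = 3.1181865 × 10^-4.
Central: Wₕ = 0.32147512; term = 0.32147512²·(1 − 0.13635585)·0.9729/2388 = 3.6363313 × 10^-5.
Sum = 4.962994 × 10^-4.
SE = √(4.962994 × 10^-4) = 0.0223.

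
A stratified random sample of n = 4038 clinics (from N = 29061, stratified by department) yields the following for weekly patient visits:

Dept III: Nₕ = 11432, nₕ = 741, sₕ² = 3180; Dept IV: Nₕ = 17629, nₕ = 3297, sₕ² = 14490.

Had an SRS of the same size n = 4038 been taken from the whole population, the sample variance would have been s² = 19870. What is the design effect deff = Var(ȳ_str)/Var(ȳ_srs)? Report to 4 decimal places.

Var(ȳ_str) = Σ Wₕ²(1−fₕ)sₕ²/nₕ with Wₕ = Nₕ/29061:
  Dept III: (11432/29061)²·(1−741/11432)·3180/741 = 0.62105255
  Dept IV: (17629/29061)²·(1−3297/17629)·14490/3297 = 1.3148094
  → Var(ȳ_str) = 1.935862.
Var(ȳ_srs) = (1 − 4038/29061)·19870/4038 = 4.2370186.
deff = 1.935862 / 4.2370186 = 0.4569.

0.4569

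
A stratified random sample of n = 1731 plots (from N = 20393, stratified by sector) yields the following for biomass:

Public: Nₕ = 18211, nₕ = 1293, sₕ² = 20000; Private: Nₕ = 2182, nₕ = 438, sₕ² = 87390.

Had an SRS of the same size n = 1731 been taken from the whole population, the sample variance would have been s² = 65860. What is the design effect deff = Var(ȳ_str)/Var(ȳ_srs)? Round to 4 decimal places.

0.3816

Var(ȳ_str) = Σ Wₕ²(1−fₕ)sₕ²/nₕ with Wₕ = Nₕ/20393:
  Public: (18211/20393)²·(1−1293/18211)·20000/1293 = 11.459141
  Private: (2182/20393)²·(1−438/2182)·87390/438 = 1.8256882
  → Var(ȳ_str) = 13.284829.
Var(ȳ_srs) = (1 − 1731/20393)·65860/1731 = 34.817832.
deff = 13.284829 / 34.817832 = 0.3816.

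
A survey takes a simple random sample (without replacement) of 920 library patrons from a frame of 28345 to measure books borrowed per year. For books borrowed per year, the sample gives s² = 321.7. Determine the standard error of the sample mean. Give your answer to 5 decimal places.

Under SRS without replacement, Var(ȳ) = (1 − f)·s²/n with f = n/N = 920/28345 = 0.03245722.
Var(ȳ) = (1 − 0.03245722)·321.7/920 = 0.96754278·0.34967391 = 0.33832447.
SE(ȳ) = √(0.33832447) = 0.58166.

0.58166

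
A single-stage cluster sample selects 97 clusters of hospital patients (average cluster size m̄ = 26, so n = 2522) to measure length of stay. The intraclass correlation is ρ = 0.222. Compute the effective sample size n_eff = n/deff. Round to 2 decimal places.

deff = 1 + (26 − 1)·0.222 = 1 + 5.55 = 6.55.
n_eff = 2522 / 6.55 = 385.04.

385.04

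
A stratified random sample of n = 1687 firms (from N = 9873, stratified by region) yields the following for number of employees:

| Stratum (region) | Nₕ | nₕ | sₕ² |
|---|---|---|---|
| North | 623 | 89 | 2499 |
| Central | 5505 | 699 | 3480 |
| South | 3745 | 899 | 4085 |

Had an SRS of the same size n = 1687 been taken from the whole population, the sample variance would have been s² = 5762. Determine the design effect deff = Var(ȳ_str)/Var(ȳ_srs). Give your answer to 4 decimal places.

Var(ȳ_str) = Σ Wₕ²(1−fₕ)sₕ²/nₕ with Wₕ = Nₕ/9873:
  North: (623/9873)²·(1−89/623)·2499/89 = 0.095831278
  Central: (5505/9873)²·(1−699/5505)·3480/699 = 1.3512786
  South: (3745/9873)²·(1−899/3745)·4085/899 = 0.49684487
  → Var(ȳ_str) = 1.9439547.
Var(ȳ_srs) = (1 − 1687/9873)·5762/1687 = 2.8319187.
deff = 1.9439547 / 2.8319187 = 0.6864.

0.6864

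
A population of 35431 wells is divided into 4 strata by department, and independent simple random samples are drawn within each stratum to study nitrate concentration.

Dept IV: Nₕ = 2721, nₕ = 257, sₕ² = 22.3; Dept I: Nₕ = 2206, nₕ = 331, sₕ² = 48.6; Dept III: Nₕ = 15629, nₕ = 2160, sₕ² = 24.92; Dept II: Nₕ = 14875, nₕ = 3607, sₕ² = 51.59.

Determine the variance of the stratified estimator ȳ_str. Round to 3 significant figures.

0.00479

Var(ȳ_str) = Σₕ Wₕ²(1 − fₕ)sₕ²/nₕ with Wₕ = Nₕ/N, N = 35431.
Dept IV: Wₕ = 0.07679716; term = 0.07679716²·(1 − 0.09445057)·22.3/257 = 4.6341935 × 10^-4.
Dept I: Wₕ = 0.06226186; term = 0.06226186²·(1 − 0.15004533)·48.6/331 = 4.8378036 × 10^-4.
Dept III: Wₕ = 0.44111089; term = 0.44111089²·(1 − 0.13820462)·24.92/2160 = 0.0019346126.
Dept II: Wₕ = 0.41983009; term = 0.41983009²·(1 − 0.24248739)·51.59/3607 = 0.0019096614.
Sum = 0.0047914737.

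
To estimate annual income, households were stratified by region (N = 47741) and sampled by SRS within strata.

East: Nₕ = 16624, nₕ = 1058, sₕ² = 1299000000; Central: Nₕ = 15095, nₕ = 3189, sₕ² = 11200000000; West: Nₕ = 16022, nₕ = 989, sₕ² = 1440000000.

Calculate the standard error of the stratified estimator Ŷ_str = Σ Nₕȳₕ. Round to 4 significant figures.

Var(Ŷ_str) = Σₕ Nₕ²(1 − fₕ)sₕ²/nₕ.
East: 16624²·(1 − 1058/16624)·1299000000/1058 = 3.1771377 × 10^14.
Central: 15095²·(1 − 3189/15095)·11200000000/3189 = 6.3119347 × 10^14.
West: 16022²·(1 − 989/16022)·1440000000/989 = 3.506942 × 10^14.
Sum = 1.2996014 × 10^15.
SE = √(1.2996014 × 10^15) = 3.605 × 10^7.

3.605 × 10^7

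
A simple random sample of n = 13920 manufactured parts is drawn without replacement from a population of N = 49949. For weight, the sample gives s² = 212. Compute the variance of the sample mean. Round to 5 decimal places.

Under SRS without replacement, Var(ȳ) = (1 − f)·s²/n with f = n/N = 13920/49949 = 0.27868426.
Var(ȳ) = (1 − 0.27868426)·212/13920 = 0.72131574·0.015229885 = 0.010985556.

0.01099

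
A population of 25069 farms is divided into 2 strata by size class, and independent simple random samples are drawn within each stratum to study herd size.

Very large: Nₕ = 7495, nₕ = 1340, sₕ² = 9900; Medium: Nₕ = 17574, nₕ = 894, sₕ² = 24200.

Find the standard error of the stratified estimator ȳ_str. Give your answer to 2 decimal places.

3.63

Var(ȳ_str) = Σₕ Wₕ²(1 − fₕ)sₕ²/nₕ with Wₕ = Nₕ/N, N = 25069.
Very large: Wₕ = 0.29897483; term = 0.29897483²·(1 − 0.17878586)·9900/1340 = 0.54232056.
Medium: Wₕ = 0.70102517; term = 0.70102517²·(1 − 0.05087060)·24200/894 = 12.626137.
Sum = 13.168458.
SE = √(13.168458) = 3.63.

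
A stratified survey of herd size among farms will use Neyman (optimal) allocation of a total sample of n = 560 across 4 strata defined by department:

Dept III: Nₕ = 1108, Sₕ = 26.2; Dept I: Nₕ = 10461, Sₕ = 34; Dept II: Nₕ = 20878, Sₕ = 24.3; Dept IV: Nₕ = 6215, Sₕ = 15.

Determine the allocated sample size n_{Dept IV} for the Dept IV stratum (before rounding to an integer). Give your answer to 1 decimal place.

Neyman allocation: nₕ = n·NₕSₕ / Σⱼ NⱼSⱼ.
Σ NⱼSⱼ = 1108·26.2 + 10461·34 + 20878·24.3 + 6215·15 = 985264.
n_{Dept IV} = 560·6215·15 / 985264 = 53.0.

53.0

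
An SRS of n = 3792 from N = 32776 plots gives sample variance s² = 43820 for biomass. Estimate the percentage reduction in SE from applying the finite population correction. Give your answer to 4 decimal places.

5.9625

f = n/N = 3792/32776 = 0.11569441.
SE_no-fpc = √(s²/n) = 3.3993981; SE_fpc = √((1−f)s²/n) = 3.1967098.
Ratio = √(1−f) = 0.94037524. Reduction = 100·(1 − 0.94037524) = 5.9625%.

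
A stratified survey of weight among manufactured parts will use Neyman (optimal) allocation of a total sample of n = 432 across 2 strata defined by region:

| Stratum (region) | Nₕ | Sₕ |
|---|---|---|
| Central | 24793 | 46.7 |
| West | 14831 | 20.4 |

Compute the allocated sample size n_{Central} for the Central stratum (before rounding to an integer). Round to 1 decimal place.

342.5

Neyman allocation: nₕ = n·NₕSₕ / Σⱼ NⱼSⱼ.
Σ NⱼSⱼ = 24793·46.7 + 14831·20.4 = 1.4603855 × 10^6.
n_{Central} = 432·24793·46.7 / (1.4603855 × 10^6) = 342.5.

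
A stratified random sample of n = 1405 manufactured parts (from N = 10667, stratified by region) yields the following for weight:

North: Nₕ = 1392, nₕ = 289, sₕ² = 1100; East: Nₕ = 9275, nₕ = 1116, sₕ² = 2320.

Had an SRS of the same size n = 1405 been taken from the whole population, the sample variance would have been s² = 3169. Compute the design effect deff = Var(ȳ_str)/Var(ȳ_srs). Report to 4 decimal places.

0.7322

Var(ȳ_str) = Σ Wₕ²(1−fₕ)sₕ²/nₕ with Wₕ = Nₕ/10667:
  North: (1392/10667)²·(1−289/1392)·1100/289 = 0.051359998
  East: (9275/10667)²·(1−1116/9275)·2320/1116 = 1.3825793
  → Var(ȳ_str) = 1.4339393.
Var(ȳ_srs) = (1 − 1405/10667)·3169/1405 = 1.9584315.
deff = 1.4339393 / 1.9584315 = 0.7322.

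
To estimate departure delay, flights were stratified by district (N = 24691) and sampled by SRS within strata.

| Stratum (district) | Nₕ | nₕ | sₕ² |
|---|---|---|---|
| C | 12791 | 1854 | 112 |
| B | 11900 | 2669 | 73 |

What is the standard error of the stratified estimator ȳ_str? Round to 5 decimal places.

Var(ȳ_str) = Σₕ Wₕ²(1 − fₕ)sₕ²/nₕ with Wₕ = Nₕ/N, N = 24691.
C: Wₕ = 0.51804301; term = 0.51804301²·(1 − 0.14494566)·112/1854 = 0.013862247.
B: Wₕ = 0.48195699; term = 0.48195699²·(1 − 0.22428571)·73/2669 = 0.004928249.
Sum = 0.018790496.
SE = √(0.018790496) = 0.13708.

0.13708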